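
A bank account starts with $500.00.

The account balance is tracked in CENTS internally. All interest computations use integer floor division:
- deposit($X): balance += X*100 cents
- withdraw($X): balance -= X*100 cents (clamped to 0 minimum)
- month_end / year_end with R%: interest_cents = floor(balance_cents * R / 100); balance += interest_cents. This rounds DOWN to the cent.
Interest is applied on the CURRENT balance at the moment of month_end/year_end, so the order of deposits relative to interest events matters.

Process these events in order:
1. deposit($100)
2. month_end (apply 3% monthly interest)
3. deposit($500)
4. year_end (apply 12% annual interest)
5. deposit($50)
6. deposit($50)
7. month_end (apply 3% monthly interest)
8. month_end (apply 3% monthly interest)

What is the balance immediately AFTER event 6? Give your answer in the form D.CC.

After 1 (deposit($100)): balance=$600.00 total_interest=$0.00
After 2 (month_end (apply 3% monthly interest)): balance=$618.00 total_interest=$18.00
After 3 (deposit($500)): balance=$1118.00 total_interest=$18.00
After 4 (year_end (apply 12% annual interest)): balance=$1252.16 total_interest=$152.16
After 5 (deposit($50)): balance=$1302.16 total_interest=$152.16
After 6 (deposit($50)): balance=$1352.16 total_interest=$152.16

Answer: 1352.16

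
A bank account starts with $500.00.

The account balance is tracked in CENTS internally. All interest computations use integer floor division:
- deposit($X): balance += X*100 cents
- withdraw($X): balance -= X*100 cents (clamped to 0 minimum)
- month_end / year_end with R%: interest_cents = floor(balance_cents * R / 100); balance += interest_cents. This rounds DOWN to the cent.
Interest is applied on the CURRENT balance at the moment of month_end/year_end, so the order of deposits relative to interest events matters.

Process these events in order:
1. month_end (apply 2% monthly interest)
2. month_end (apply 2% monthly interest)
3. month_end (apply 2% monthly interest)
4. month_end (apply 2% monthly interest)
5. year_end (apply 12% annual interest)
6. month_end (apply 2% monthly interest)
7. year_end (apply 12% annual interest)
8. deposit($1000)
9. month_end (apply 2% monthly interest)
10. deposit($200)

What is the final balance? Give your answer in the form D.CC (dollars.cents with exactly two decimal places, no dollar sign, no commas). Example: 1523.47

After 1 (month_end (apply 2% monthly interest)): balance=$510.00 total_interest=$10.00
After 2 (month_end (apply 2% monthly interest)): balance=$520.20 total_interest=$20.20
After 3 (month_end (apply 2% monthly interest)): balance=$530.60 total_interest=$30.60
After 4 (month_end (apply 2% monthly interest)): balance=$541.21 total_interest=$41.21
After 5 (year_end (apply 12% annual interest)): balance=$606.15 total_interest=$106.15
After 6 (month_end (apply 2% monthly interest)): balance=$618.27 total_interest=$118.27
After 7 (year_end (apply 12% annual interest)): balance=$692.46 total_interest=$192.46
After 8 (deposit($1000)): balance=$1692.46 total_interest=$192.46
After 9 (month_end (apply 2% monthly interest)): balance=$1726.30 total_interest=$226.30
After 10 (deposit($200)): balance=$1926.30 total_interest=$226.30

Answer: 1926.30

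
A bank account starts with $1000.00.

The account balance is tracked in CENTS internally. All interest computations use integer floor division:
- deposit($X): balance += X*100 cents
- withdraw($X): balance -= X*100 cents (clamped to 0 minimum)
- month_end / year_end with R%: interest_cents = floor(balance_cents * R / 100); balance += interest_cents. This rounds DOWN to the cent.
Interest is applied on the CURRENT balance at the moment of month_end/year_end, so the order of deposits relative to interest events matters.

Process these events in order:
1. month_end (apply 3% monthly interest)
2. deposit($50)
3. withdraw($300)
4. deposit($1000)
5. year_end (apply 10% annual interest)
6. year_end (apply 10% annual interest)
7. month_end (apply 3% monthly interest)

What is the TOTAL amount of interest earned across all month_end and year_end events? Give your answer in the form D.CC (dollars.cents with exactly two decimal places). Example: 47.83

Answer: 468.41

Derivation:
After 1 (month_end (apply 3% monthly interest)): balance=$1030.00 total_interest=$30.00
After 2 (deposit($50)): balance=$1080.00 total_interest=$30.00
After 3 (withdraw($300)): balance=$780.00 total_interest=$30.00
After 4 (deposit($1000)): balance=$1780.00 total_interest=$30.00
After 5 (year_end (apply 10% annual interest)): balance=$1958.00 total_interest=$208.00
After 6 (year_end (apply 10% annual interest)): balance=$2153.80 total_interest=$403.80
After 7 (month_end (apply 3% monthly interest)): balance=$2218.41 total_interest=$468.41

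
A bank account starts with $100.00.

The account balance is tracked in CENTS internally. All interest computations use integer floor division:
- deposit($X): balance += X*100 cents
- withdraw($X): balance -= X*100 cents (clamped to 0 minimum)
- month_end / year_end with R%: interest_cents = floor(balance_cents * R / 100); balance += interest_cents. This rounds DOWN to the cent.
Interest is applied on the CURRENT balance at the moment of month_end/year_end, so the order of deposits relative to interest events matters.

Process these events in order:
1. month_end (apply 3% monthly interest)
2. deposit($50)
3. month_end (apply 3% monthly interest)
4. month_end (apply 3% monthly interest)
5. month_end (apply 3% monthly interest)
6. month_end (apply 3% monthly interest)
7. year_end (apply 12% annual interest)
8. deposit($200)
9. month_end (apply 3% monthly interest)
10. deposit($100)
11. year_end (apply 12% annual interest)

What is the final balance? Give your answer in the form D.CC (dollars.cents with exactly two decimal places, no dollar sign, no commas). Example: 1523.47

Answer: 565.17

Derivation:
After 1 (month_end (apply 3% monthly interest)): balance=$103.00 total_interest=$3.00
After 2 (deposit($50)): balance=$153.00 total_interest=$3.00
After 3 (month_end (apply 3% monthly interest)): balance=$157.59 total_interest=$7.59
After 4 (month_end (apply 3% monthly interest)): balance=$162.31 total_interest=$12.31
After 5 (month_end (apply 3% monthly interest)): balance=$167.17 total_interest=$17.17
After 6 (month_end (apply 3% monthly interest)): balance=$172.18 total_interest=$22.18
After 7 (year_end (apply 12% annual interest)): balance=$192.84 total_interest=$42.84
After 8 (deposit($200)): balance=$392.84 total_interest=$42.84
After 9 (month_end (apply 3% monthly interest)): balance=$404.62 total_interest=$54.62
After 10 (deposit($100)): balance=$504.62 total_interest=$54.62
After 11 (year_end (apply 12% annual interest)): balance=$565.17 total_interest=$115.17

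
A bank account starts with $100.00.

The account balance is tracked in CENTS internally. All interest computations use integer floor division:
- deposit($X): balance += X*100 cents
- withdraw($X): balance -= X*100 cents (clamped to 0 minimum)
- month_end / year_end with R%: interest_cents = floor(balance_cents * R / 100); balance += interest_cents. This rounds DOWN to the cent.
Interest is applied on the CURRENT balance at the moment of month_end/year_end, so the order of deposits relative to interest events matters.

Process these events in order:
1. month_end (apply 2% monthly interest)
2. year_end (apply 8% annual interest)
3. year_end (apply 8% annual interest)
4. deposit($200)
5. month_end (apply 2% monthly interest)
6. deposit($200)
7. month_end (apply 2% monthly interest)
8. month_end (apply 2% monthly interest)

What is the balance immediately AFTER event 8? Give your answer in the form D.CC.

After 1 (month_end (apply 2% monthly interest)): balance=$102.00 total_interest=$2.00
After 2 (year_end (apply 8% annual interest)): balance=$110.16 total_interest=$10.16
After 3 (year_end (apply 8% annual interest)): balance=$118.97 total_interest=$18.97
After 4 (deposit($200)): balance=$318.97 total_interest=$18.97
After 5 (month_end (apply 2% monthly interest)): balance=$325.34 total_interest=$25.34
After 6 (deposit($200)): balance=$525.34 total_interest=$25.34
After 7 (month_end (apply 2% monthly interest)): balance=$535.84 total_interest=$35.84
After 8 (month_end (apply 2% monthly interest)): balance=$546.55 total_interest=$46.55

Answer: 546.55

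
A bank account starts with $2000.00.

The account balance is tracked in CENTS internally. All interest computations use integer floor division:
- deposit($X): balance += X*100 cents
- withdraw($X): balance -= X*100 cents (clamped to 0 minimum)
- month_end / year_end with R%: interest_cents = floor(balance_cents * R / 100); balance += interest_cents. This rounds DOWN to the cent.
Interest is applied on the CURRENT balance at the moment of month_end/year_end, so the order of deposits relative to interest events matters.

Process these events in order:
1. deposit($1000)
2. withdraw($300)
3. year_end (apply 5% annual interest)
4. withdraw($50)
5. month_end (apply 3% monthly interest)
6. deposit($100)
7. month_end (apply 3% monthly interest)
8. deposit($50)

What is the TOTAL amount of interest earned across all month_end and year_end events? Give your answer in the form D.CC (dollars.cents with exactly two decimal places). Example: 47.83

Answer: 307.60

Derivation:
After 1 (deposit($1000)): balance=$3000.00 total_interest=$0.00
After 2 (withdraw($300)): balance=$2700.00 total_interest=$0.00
After 3 (year_end (apply 5% annual interest)): balance=$2835.00 total_interest=$135.00
After 4 (withdraw($50)): balance=$2785.00 total_interest=$135.00
After 5 (month_end (apply 3% monthly interest)): balance=$2868.55 total_interest=$218.55
After 6 (deposit($100)): balance=$2968.55 total_interest=$218.55
After 7 (month_end (apply 3% monthly interest)): balance=$3057.60 total_interest=$307.60
After 8 (deposit($50)): balance=$3107.60 total_interest=$307.60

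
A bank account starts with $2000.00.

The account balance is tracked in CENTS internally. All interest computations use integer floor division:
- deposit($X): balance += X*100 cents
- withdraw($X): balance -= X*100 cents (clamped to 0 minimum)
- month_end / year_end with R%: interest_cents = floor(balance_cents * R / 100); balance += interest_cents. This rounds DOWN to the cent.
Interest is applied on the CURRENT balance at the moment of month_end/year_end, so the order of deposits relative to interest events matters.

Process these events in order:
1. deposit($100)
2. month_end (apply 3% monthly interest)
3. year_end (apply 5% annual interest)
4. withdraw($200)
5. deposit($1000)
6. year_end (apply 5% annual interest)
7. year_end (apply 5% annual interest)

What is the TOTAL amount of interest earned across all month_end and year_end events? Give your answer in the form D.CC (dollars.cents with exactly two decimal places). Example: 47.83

Answer: 485.93

Derivation:
After 1 (deposit($100)): balance=$2100.00 total_interest=$0.00
After 2 (month_end (apply 3% monthly interest)): balance=$2163.00 total_interest=$63.00
After 3 (year_end (apply 5% annual interest)): balance=$2271.15 total_interest=$171.15
After 4 (withdraw($200)): balance=$2071.15 total_interest=$171.15
After 5 (deposit($1000)): balance=$3071.15 total_interest=$171.15
After 6 (year_end (apply 5% annual interest)): balance=$3224.70 total_interest=$324.70
After 7 (year_end (apply 5% annual interest)): balance=$3385.93 total_interest=$485.93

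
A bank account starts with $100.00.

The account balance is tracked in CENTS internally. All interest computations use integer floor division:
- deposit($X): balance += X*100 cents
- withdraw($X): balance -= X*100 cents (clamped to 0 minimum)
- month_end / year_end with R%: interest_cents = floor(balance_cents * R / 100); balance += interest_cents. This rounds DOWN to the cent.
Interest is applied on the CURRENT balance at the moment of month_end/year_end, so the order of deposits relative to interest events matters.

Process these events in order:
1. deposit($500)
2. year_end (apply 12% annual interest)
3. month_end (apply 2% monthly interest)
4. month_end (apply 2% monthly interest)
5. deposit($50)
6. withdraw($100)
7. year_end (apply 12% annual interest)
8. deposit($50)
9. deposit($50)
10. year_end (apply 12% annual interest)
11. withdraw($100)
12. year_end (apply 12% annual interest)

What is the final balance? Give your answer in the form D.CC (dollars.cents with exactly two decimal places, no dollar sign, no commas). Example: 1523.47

Answer: 925.42

Derivation:
After 1 (deposit($500)): balance=$600.00 total_interest=$0.00
After 2 (year_end (apply 12% annual interest)): balance=$672.00 total_interest=$72.00
After 3 (month_end (apply 2% monthly interest)): balance=$685.44 total_interest=$85.44
After 4 (month_end (apply 2% monthly interest)): balance=$699.14 total_interest=$99.14
After 5 (deposit($50)): balance=$749.14 total_interest=$99.14
After 6 (withdraw($100)): balance=$649.14 total_interest=$99.14
After 7 (year_end (apply 12% annual interest)): balance=$727.03 total_interest=$177.03
After 8 (deposit($50)): balance=$777.03 total_interest=$177.03
After 9 (deposit($50)): balance=$827.03 total_interest=$177.03
After 10 (year_end (apply 12% annual interest)): balance=$926.27 total_interest=$276.27
After 11 (withdraw($100)): balance=$826.27 total_interest=$276.27
After 12 (year_end (apply 12% annual interest)): balance=$925.42 total_interest=$375.42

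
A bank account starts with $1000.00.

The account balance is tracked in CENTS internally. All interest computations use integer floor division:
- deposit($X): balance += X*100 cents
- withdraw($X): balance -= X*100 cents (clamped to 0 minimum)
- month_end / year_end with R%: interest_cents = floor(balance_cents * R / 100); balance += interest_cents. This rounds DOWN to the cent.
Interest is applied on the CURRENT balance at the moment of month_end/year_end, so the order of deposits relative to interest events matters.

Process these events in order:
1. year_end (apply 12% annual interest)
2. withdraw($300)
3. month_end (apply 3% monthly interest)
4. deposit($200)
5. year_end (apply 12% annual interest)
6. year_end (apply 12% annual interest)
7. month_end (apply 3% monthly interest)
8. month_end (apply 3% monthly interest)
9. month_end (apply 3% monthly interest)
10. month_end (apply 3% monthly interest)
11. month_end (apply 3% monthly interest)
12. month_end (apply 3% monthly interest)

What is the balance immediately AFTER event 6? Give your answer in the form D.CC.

Answer: 1310.34

Derivation:
After 1 (year_end (apply 12% annual interest)): balance=$1120.00 total_interest=$120.00
After 2 (withdraw($300)): balance=$820.00 total_interest=$120.00
After 3 (month_end (apply 3% monthly interest)): balance=$844.60 total_interest=$144.60
After 4 (deposit($200)): balance=$1044.60 total_interest=$144.60
After 5 (year_end (apply 12% annual interest)): balance=$1169.95 total_interest=$269.95
After 6 (year_end (apply 12% annual interest)): balance=$1310.34 total_interest=$410.34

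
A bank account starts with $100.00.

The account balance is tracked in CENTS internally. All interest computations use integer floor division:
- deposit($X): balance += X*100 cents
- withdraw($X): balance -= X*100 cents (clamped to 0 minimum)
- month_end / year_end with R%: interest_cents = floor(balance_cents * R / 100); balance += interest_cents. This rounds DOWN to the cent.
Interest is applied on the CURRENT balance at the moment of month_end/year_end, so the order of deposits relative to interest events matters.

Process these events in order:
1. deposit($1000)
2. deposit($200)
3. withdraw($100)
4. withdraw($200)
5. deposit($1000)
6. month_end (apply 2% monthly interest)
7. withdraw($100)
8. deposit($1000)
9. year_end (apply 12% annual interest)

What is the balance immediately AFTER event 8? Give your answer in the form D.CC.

Answer: 2940.00

Derivation:
After 1 (deposit($1000)): balance=$1100.00 total_interest=$0.00
After 2 (deposit($200)): balance=$1300.00 total_interest=$0.00
After 3 (withdraw($100)): balance=$1200.00 total_interest=$0.00
After 4 (withdraw($200)): balance=$1000.00 total_interest=$0.00
After 5 (deposit($1000)): balance=$2000.00 total_interest=$0.00
After 6 (month_end (apply 2% monthly interest)): balance=$2040.00 total_interest=$40.00
After 7 (withdraw($100)): balance=$1940.00 total_interest=$40.00
After 8 (deposit($1000)): balance=$2940.00 total_interest=$40.00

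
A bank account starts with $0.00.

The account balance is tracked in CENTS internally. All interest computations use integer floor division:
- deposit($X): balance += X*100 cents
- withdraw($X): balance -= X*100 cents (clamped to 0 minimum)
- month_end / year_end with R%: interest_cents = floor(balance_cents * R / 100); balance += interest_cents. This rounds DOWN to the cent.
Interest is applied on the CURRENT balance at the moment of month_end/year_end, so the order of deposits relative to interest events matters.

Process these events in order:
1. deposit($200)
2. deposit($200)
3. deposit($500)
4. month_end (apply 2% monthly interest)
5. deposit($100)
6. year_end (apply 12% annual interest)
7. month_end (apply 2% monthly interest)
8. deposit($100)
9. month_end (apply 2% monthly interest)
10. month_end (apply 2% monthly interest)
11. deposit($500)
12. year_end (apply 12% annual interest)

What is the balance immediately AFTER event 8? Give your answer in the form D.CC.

Answer: 1262.96

Derivation:
After 1 (deposit($200)): balance=$200.00 total_interest=$0.00
After 2 (deposit($200)): balance=$400.00 total_interest=$0.00
After 3 (deposit($500)): balance=$900.00 total_interest=$0.00
After 4 (month_end (apply 2% monthly interest)): balance=$918.00 total_interest=$18.00
After 5 (deposit($100)): balance=$1018.00 total_interest=$18.00
After 6 (year_end (apply 12% annual interest)): balance=$1140.16 total_interest=$140.16
After 7 (month_end (apply 2% monthly interest)): balance=$1162.96 total_interest=$162.96
After 8 (deposit($100)): balance=$1262.96 total_interest=$162.96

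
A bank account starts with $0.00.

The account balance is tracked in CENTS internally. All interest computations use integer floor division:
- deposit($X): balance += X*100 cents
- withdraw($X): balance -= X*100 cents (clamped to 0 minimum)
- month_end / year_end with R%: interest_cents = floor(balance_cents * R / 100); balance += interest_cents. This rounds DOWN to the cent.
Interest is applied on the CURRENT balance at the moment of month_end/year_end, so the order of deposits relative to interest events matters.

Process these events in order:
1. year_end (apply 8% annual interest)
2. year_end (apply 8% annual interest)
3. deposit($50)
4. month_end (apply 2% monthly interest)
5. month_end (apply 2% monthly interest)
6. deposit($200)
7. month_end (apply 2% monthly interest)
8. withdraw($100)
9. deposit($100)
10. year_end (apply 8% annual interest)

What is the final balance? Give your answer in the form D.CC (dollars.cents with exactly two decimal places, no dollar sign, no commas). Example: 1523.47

After 1 (year_end (apply 8% annual interest)): balance=$0.00 total_interest=$0.00
After 2 (year_end (apply 8% annual interest)): balance=$0.00 total_interest=$0.00
After 3 (deposit($50)): balance=$50.00 total_interest=$0.00
After 4 (month_end (apply 2% monthly interest)): balance=$51.00 total_interest=$1.00
After 5 (month_end (apply 2% monthly interest)): balance=$52.02 total_interest=$2.02
After 6 (deposit($200)): balance=$252.02 total_interest=$2.02
After 7 (month_end (apply 2% monthly interest)): balance=$257.06 total_interest=$7.06
After 8 (withdraw($100)): balance=$157.06 total_interest=$7.06
After 9 (deposit($100)): balance=$257.06 total_interest=$7.06
After 10 (year_end (apply 8% annual interest)): balance=$277.62 total_interest=$27.62

Answer: 277.62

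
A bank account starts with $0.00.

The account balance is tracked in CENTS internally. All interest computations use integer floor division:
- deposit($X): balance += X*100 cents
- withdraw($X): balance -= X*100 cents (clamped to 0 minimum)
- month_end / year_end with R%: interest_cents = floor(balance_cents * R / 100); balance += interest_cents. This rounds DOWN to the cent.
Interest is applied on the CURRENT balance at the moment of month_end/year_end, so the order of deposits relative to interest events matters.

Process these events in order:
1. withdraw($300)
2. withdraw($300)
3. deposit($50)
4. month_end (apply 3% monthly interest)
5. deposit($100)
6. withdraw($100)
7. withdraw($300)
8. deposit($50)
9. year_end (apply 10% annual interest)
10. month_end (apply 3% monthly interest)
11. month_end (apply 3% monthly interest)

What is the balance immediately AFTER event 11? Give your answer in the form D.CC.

After 1 (withdraw($300)): balance=$0.00 total_interest=$0.00
After 2 (withdraw($300)): balance=$0.00 total_interest=$0.00
After 3 (deposit($50)): balance=$50.00 total_interest=$0.00
After 4 (month_end (apply 3% monthly interest)): balance=$51.50 total_interest=$1.50
After 5 (deposit($100)): balance=$151.50 total_interest=$1.50
After 6 (withdraw($100)): balance=$51.50 total_interest=$1.50
After 7 (withdraw($300)): balance=$0.00 total_interest=$1.50
After 8 (deposit($50)): balance=$50.00 total_interest=$1.50
After 9 (year_end (apply 10% annual interest)): balance=$55.00 total_interest=$6.50
After 10 (month_end (apply 3% monthly interest)): balance=$56.65 total_interest=$8.15
After 11 (month_end (apply 3% monthly interest)): balance=$58.34 total_interest=$9.84

Answer: 58.34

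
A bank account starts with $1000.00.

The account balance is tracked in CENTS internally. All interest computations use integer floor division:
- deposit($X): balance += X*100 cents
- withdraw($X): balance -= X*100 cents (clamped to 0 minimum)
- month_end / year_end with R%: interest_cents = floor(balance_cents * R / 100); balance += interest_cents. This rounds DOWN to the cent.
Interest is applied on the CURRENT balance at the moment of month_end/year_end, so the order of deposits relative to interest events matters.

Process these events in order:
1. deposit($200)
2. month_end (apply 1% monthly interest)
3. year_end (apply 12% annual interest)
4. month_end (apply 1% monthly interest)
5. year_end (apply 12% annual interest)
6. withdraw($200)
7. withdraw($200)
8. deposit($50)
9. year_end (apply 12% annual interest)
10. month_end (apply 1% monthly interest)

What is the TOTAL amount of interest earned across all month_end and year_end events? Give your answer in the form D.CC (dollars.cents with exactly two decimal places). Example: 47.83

Answer: 491.06

Derivation:
After 1 (deposit($200)): balance=$1200.00 total_interest=$0.00
After 2 (month_end (apply 1% monthly interest)): balance=$1212.00 total_interest=$12.00
After 3 (year_end (apply 12% annual interest)): balance=$1357.44 total_interest=$157.44
After 4 (month_end (apply 1% monthly interest)): balance=$1371.01 total_interest=$171.01
After 5 (year_end (apply 12% annual interest)): balance=$1535.53 total_interest=$335.53
After 6 (withdraw($200)): balance=$1335.53 total_interest=$335.53
After 7 (withdraw($200)): balance=$1135.53 total_interest=$335.53
After 8 (deposit($50)): balance=$1185.53 total_interest=$335.53
After 9 (year_end (apply 12% annual interest)): balance=$1327.79 total_interest=$477.79
After 10 (month_end (apply 1% monthly interest)): balance=$1341.06 total_interest=$491.06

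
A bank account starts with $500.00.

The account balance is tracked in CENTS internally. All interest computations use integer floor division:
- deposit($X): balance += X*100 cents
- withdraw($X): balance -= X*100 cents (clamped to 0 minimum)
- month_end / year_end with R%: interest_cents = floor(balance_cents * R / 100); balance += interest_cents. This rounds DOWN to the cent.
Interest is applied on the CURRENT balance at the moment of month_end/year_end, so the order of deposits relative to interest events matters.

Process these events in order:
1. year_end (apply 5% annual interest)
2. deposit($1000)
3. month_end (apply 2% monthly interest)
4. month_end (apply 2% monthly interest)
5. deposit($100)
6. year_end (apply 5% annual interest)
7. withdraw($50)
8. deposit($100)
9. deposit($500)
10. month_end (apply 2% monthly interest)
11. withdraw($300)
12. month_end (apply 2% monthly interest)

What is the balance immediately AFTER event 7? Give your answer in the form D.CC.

After 1 (year_end (apply 5% annual interest)): balance=$525.00 total_interest=$25.00
After 2 (deposit($1000)): balance=$1525.00 total_interest=$25.00
After 3 (month_end (apply 2% monthly interest)): balance=$1555.50 total_interest=$55.50
After 4 (month_end (apply 2% monthly interest)): balance=$1586.61 total_interest=$86.61
After 5 (deposit($100)): balance=$1686.61 total_interest=$86.61
After 6 (year_end (apply 5% annual interest)): balance=$1770.94 total_interest=$170.94
After 7 (withdraw($50)): balance=$1720.94 total_interest=$170.94

Answer: 1720.94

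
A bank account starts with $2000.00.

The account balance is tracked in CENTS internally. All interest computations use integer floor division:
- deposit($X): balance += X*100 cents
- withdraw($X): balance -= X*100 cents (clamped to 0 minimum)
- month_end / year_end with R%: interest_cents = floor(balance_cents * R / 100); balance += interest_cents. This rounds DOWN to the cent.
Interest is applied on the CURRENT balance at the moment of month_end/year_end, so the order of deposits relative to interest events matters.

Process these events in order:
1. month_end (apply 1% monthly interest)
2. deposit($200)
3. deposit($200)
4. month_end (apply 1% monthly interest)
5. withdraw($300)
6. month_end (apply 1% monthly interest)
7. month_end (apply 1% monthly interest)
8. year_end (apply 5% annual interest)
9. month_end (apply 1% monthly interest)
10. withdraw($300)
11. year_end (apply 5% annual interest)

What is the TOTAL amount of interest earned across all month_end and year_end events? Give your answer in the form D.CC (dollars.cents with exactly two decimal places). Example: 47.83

After 1 (month_end (apply 1% monthly interest)): balance=$2020.00 total_interest=$20.00
After 2 (deposit($200)): balance=$2220.00 total_interest=$20.00
After 3 (deposit($200)): balance=$2420.00 total_interest=$20.00
After 4 (month_end (apply 1% monthly interest)): balance=$2444.20 total_interest=$44.20
After 5 (withdraw($300)): balance=$2144.20 total_interest=$44.20
After 6 (month_end (apply 1% monthly interest)): balance=$2165.64 total_interest=$65.64
After 7 (month_end (apply 1% monthly interest)): balance=$2187.29 total_interest=$87.29
After 8 (year_end (apply 5% annual interest)): balance=$2296.65 total_interest=$196.65
After 9 (month_end (apply 1% monthly interest)): balance=$2319.61 total_interest=$219.61
After 10 (withdraw($300)): balance=$2019.61 total_interest=$219.61
After 11 (year_end (apply 5% annual interest)): balance=$2120.59 total_interest=$320.59

Answer: 320.59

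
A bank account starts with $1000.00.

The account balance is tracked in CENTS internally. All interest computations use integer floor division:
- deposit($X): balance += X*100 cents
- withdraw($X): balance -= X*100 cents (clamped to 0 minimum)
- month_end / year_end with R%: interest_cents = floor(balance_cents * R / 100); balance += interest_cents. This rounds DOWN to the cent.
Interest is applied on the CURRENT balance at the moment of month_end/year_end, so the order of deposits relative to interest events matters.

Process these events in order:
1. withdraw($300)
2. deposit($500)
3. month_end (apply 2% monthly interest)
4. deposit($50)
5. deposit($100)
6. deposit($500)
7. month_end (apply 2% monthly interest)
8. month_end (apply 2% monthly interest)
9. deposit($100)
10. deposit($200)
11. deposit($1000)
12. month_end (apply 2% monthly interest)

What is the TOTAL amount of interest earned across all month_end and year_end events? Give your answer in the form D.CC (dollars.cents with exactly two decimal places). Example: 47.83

After 1 (withdraw($300)): balance=$700.00 total_interest=$0.00
After 2 (deposit($500)): balance=$1200.00 total_interest=$0.00
After 3 (month_end (apply 2% monthly interest)): balance=$1224.00 total_interest=$24.00
After 4 (deposit($50)): balance=$1274.00 total_interest=$24.00
After 5 (deposit($100)): balance=$1374.00 total_interest=$24.00
After 6 (deposit($500)): balance=$1874.00 total_interest=$24.00
After 7 (month_end (apply 2% monthly interest)): balance=$1911.48 total_interest=$61.48
After 8 (month_end (apply 2% monthly interest)): balance=$1949.70 total_interest=$99.70
After 9 (deposit($100)): balance=$2049.70 total_interest=$99.70
After 10 (deposit($200)): balance=$2249.70 total_interest=$99.70
After 11 (deposit($1000)): balance=$3249.70 total_interest=$99.70
After 12 (month_end (apply 2% monthly interest)): balance=$3314.69 total_interest=$164.69

Answer: 164.69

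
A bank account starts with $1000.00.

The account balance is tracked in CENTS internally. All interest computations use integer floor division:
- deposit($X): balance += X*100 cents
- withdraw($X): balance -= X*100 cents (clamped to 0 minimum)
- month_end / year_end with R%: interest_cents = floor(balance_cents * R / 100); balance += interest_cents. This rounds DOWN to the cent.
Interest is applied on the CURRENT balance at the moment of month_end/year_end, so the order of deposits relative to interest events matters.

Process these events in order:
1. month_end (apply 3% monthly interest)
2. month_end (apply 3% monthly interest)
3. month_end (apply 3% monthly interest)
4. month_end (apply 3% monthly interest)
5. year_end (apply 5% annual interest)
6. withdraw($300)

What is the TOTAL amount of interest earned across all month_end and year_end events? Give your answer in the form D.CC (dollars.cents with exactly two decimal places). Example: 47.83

After 1 (month_end (apply 3% monthly interest)): balance=$1030.00 total_interest=$30.00
After 2 (month_end (apply 3% monthly interest)): balance=$1060.90 total_interest=$60.90
After 3 (month_end (apply 3% monthly interest)): balance=$1092.72 total_interest=$92.72
After 4 (month_end (apply 3% monthly interest)): balance=$1125.50 total_interest=$125.50
After 5 (year_end (apply 5% annual interest)): balance=$1181.77 total_interest=$181.77
After 6 (withdraw($300)): balance=$881.77 total_interest=$181.77

Answer: 181.77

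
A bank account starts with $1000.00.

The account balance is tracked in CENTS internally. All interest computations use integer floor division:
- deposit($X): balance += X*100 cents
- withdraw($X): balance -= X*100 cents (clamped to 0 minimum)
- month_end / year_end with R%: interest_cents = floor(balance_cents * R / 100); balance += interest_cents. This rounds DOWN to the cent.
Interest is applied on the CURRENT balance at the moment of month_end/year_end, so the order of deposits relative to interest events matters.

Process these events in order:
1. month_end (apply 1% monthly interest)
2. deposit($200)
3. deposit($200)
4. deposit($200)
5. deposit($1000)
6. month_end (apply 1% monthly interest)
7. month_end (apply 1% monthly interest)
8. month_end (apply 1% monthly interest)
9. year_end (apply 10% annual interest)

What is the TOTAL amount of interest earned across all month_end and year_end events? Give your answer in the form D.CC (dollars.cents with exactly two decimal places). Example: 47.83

Answer: 357.98

Derivation:
After 1 (month_end (apply 1% monthly interest)): balance=$1010.00 total_interest=$10.00
After 2 (deposit($200)): balance=$1210.00 total_interest=$10.00
After 3 (deposit($200)): balance=$1410.00 total_interest=$10.00
After 4 (deposit($200)): balance=$1610.00 total_interest=$10.00
After 5 (deposit($1000)): balance=$2610.00 total_interest=$10.00
After 6 (month_end (apply 1% monthly interest)): balance=$2636.10 total_interest=$36.10
After 7 (month_end (apply 1% monthly interest)): balance=$2662.46 total_interest=$62.46
After 8 (month_end (apply 1% monthly interest)): balance=$2689.08 total_interest=$89.08
After 9 (year_end (apply 10% annual interest)): balance=$2957.98 total_interest=$357.98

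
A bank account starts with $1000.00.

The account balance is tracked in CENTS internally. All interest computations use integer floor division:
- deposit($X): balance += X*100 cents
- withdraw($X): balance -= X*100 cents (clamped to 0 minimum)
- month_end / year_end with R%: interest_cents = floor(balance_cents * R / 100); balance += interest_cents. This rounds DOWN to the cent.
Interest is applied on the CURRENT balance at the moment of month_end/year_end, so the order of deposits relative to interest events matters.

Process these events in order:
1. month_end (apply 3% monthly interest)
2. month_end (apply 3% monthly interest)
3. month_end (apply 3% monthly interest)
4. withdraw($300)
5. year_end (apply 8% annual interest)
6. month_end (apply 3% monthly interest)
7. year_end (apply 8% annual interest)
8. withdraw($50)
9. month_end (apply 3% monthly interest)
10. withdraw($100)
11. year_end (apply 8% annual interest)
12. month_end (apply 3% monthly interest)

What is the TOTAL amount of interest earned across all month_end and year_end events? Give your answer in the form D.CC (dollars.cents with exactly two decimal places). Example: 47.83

After 1 (month_end (apply 3% monthly interest)): balance=$1030.00 total_interest=$30.00
After 2 (month_end (apply 3% monthly interest)): balance=$1060.90 total_interest=$60.90
After 3 (month_end (apply 3% monthly interest)): balance=$1092.72 total_interest=$92.72
After 4 (withdraw($300)): balance=$792.72 total_interest=$92.72
After 5 (year_end (apply 8% annual interest)): balance=$856.13 total_interest=$156.13
After 6 (month_end (apply 3% monthly interest)): balance=$881.81 total_interest=$181.81
After 7 (year_end (apply 8% annual interest)): balance=$952.35 total_interest=$252.35
After 8 (withdraw($50)): balance=$902.35 total_interest=$252.35
After 9 (month_end (apply 3% monthly interest)): balance=$929.42 total_interest=$279.42
After 10 (withdraw($100)): balance=$829.42 total_interest=$279.42
After 11 (year_end (apply 8% annual interest)): balance=$895.77 total_interest=$345.77
After 12 (month_end (apply 3% monthly interest)): balance=$922.64 total_interest=$372.64

Answer: 372.64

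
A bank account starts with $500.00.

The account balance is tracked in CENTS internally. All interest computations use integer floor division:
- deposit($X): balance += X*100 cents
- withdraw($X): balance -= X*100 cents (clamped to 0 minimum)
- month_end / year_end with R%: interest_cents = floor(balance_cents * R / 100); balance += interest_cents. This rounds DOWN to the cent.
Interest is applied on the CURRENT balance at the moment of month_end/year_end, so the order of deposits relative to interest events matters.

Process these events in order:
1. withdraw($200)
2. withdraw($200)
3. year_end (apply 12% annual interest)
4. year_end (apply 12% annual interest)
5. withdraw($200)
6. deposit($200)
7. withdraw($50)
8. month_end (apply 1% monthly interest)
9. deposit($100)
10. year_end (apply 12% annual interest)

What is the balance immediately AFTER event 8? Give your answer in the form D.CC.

Answer: 151.50

Derivation:
After 1 (withdraw($200)): balance=$300.00 total_interest=$0.00
After 2 (withdraw($200)): balance=$100.00 total_interest=$0.00
After 3 (year_end (apply 12% annual interest)): balance=$112.00 total_interest=$12.00
After 4 (year_end (apply 12% annual interest)): balance=$125.44 total_interest=$25.44
After 5 (withdraw($200)): balance=$0.00 total_interest=$25.44
After 6 (deposit($200)): balance=$200.00 total_interest=$25.44
After 7 (withdraw($50)): balance=$150.00 total_interest=$25.44
After 8 (month_end (apply 1% monthly interest)): balance=$151.50 total_interest=$26.94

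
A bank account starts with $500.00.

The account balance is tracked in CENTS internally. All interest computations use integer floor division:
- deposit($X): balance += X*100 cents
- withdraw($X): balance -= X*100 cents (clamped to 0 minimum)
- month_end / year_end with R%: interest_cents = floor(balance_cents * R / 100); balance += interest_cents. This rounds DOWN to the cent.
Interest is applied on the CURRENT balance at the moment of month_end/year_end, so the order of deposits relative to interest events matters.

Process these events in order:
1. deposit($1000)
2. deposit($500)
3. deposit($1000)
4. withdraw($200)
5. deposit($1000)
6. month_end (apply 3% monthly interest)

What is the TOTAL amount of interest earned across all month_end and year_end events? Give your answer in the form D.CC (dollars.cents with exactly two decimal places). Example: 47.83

Answer: 114.00

Derivation:
After 1 (deposit($1000)): balance=$1500.00 total_interest=$0.00
After 2 (deposit($500)): balance=$2000.00 total_interest=$0.00
After 3 (deposit($1000)): balance=$3000.00 total_interest=$0.00
After 4 (withdraw($200)): balance=$2800.00 total_interest=$0.00
After 5 (deposit($1000)): balance=$3800.00 total_interest=$0.00
After 6 (month_end (apply 3% monthly interest)): balance=$3914.00 total_interest=$114.00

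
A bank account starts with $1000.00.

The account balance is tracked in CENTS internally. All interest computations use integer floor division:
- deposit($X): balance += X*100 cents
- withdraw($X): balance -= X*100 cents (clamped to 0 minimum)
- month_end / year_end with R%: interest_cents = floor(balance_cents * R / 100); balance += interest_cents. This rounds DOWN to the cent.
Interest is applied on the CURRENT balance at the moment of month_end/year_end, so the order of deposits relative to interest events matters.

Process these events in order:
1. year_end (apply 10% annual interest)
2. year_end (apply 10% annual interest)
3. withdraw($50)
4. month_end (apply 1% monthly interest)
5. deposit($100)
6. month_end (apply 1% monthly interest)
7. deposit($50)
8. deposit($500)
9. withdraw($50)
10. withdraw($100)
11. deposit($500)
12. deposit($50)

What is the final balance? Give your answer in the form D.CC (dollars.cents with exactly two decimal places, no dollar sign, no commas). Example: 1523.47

After 1 (year_end (apply 10% annual interest)): balance=$1100.00 total_interest=$100.00
After 2 (year_end (apply 10% annual interest)): balance=$1210.00 total_interest=$210.00
After 3 (withdraw($50)): balance=$1160.00 total_interest=$210.00
After 4 (month_end (apply 1% monthly interest)): balance=$1171.60 total_interest=$221.60
After 5 (deposit($100)): balance=$1271.60 total_interest=$221.60
After 6 (month_end (apply 1% monthly interest)): balance=$1284.31 total_interest=$234.31
After 7 (deposit($50)): balance=$1334.31 total_interest=$234.31
After 8 (deposit($500)): balance=$1834.31 total_interest=$234.31
After 9 (withdraw($50)): balance=$1784.31 total_interest=$234.31
After 10 (withdraw($100)): balance=$1684.31 total_interest=$234.31
After 11 (deposit($500)): balance=$2184.31 total_interest=$234.31
After 12 (deposit($50)): balance=$2234.31 total_interest=$234.31

Answer: 2234.31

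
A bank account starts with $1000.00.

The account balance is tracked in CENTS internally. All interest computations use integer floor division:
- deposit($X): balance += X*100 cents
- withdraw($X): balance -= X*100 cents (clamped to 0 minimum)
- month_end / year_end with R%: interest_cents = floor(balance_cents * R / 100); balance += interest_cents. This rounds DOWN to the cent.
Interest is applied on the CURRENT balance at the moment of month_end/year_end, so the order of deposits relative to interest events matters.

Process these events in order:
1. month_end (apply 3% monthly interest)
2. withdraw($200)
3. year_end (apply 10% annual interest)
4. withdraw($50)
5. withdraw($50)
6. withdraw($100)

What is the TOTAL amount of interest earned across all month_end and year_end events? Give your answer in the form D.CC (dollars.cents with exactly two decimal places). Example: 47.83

Answer: 113.00

Derivation:
After 1 (month_end (apply 3% monthly interest)): balance=$1030.00 total_interest=$30.00
After 2 (withdraw($200)): balance=$830.00 total_interest=$30.00
After 3 (year_end (apply 10% annual interest)): balance=$913.00 total_interest=$113.00
After 4 (withdraw($50)): balance=$863.00 total_interest=$113.00
After 5 (withdraw($50)): balance=$813.00 total_interest=$113.00
After 6 (withdraw($100)): balance=$713.00 total_interest=$113.00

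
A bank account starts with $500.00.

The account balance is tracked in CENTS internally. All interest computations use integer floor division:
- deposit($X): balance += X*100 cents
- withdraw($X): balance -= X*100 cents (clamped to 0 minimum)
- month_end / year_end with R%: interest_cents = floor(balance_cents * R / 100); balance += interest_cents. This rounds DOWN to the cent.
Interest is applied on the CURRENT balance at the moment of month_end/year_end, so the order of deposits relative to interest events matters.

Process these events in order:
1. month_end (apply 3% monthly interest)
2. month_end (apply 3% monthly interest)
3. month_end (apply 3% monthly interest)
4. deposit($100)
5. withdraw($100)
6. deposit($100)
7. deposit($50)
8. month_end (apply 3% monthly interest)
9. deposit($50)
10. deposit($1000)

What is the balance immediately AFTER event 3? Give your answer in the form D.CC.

Answer: 546.36

Derivation:
After 1 (month_end (apply 3% monthly interest)): balance=$515.00 total_interest=$15.00
After 2 (month_end (apply 3% monthly interest)): balance=$530.45 total_interest=$30.45
After 3 (month_end (apply 3% monthly interest)): balance=$546.36 total_interest=$46.36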